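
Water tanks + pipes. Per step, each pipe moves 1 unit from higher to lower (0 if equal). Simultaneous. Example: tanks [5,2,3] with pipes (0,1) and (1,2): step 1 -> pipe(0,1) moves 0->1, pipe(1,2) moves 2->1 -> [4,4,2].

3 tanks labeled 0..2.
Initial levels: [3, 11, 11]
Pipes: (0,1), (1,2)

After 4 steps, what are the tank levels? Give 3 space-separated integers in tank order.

Step 1: flows [1->0,1=2] -> levels [4 10 11]
Step 2: flows [1->0,2->1] -> levels [5 10 10]
Step 3: flows [1->0,1=2] -> levels [6 9 10]
Step 4: flows [1->0,2->1] -> levels [7 9 9]

Answer: 7 9 9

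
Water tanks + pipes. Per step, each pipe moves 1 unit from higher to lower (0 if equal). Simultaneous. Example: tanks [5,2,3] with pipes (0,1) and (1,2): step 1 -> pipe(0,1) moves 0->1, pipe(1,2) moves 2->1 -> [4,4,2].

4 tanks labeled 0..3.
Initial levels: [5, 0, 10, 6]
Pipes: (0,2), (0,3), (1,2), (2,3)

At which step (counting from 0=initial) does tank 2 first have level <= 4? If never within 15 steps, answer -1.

Step 1: flows [2->0,3->0,2->1,2->3] -> levels [7 1 7 6]
Step 2: flows [0=2,0->3,2->1,2->3] -> levels [6 2 5 8]
Step 3: flows [0->2,3->0,2->1,3->2] -> levels [6 3 6 6]
Step 4: flows [0=2,0=3,2->1,2=3] -> levels [6 4 5 6]
Step 5: flows [0->2,0=3,2->1,3->2] -> levels [5 5 6 5]
Step 6: flows [2->0,0=3,2->1,2->3] -> levels [6 6 3 6]
Tank 2 first reaches <=4 at step 6

Answer: 6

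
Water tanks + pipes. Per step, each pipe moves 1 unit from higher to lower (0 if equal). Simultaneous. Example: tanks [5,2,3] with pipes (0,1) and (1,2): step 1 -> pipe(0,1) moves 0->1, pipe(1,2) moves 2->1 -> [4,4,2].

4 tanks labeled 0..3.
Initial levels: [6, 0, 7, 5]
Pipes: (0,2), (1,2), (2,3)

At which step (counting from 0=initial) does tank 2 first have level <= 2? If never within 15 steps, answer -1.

Step 1: flows [2->0,2->1,2->3] -> levels [7 1 4 6]
Step 2: flows [0->2,2->1,3->2] -> levels [6 2 5 5]
Step 3: flows [0->2,2->1,2=3] -> levels [5 3 5 5]
Step 4: flows [0=2,2->1,2=3] -> levels [5 4 4 5]
Step 5: flows [0->2,1=2,3->2] -> levels [4 4 6 4]
Step 6: flows [2->0,2->1,2->3] -> levels [5 5 3 5]
Step 7: flows [0->2,1->2,3->2] -> levels [4 4 6 4]
  -> period-2 cycle (repeats step 5); tank 2 never drops to <=2
Tank 2 never reaches <=2 within 15 steps

Answer: -1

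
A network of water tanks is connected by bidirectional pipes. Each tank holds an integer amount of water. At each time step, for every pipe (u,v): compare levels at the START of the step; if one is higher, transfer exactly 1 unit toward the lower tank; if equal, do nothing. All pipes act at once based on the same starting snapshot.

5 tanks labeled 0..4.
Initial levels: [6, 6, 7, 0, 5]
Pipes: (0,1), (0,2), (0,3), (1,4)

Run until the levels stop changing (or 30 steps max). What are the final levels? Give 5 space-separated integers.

Step 1: flows [0=1,2->0,0->3,1->4] -> levels [6 5 6 1 6]
Step 2: flows [0->1,0=2,0->3,4->1] -> levels [4 7 6 2 5]
Step 3: flows [1->0,2->0,0->3,1->4] -> levels [5 5 5 3 6]
Step 4: flows [0=1,0=2,0->3,4->1] -> levels [4 6 5 4 5]
Step 5: flows [1->0,2->0,0=3,1->4] -> levels [6 4 4 4 6]
Step 6: flows [0->1,0->2,0->3,4->1] -> levels [3 6 5 5 5]
Step 7: flows [1->0,2->0,3->0,1->4] -> levels [6 4 4 4 6]
  -> period-2 cycle: step 7 state = step 5 state; never stabilizes
  -> state at step 30: (30-5) mod 2 = 1, same as step 6 -> [3 6 5 5 5]

Answer: 3 6 5 5 5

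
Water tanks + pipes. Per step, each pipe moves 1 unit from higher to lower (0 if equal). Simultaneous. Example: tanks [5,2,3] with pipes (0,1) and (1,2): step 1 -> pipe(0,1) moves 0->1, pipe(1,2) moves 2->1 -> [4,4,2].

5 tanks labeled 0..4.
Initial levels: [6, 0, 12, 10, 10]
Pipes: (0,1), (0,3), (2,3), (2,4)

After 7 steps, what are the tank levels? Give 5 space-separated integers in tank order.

Step 1: flows [0->1,3->0,2->3,2->4] -> levels [6 1 10 10 11]
Step 2: flows [0->1,3->0,2=3,4->2] -> levels [6 2 11 9 10]
Step 3: flows [0->1,3->0,2->3,2->4] -> levels [6 3 9 9 11]
Step 4: flows [0->1,3->0,2=3,4->2] -> levels [6 4 10 8 10]
Step 5: flows [0->1,3->0,2->3,2=4] -> levels [6 5 9 8 10]
Step 6: flows [0->1,3->0,2->3,4->2] -> levels [6 6 9 8 9]
Step 7: flows [0=1,3->0,2->3,2=4] -> levels [7 6 8 8 9]

Answer: 7 6 8 8 9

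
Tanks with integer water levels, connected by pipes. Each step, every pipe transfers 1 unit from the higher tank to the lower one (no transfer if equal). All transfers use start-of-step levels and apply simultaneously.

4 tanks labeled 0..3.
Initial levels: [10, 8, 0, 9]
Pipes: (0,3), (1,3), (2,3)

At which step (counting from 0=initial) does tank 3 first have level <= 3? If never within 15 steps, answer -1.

Answer: -1

Derivation:
Step 1: flows [0->3,3->1,3->2] -> levels [9 9 1 8]
Step 2: flows [0->3,1->3,3->2] -> levels [8 8 2 9]
Step 3: flows [3->0,3->1,3->2] -> levels [9 9 3 6]
Step 4: flows [0->3,1->3,3->2] -> levels [8 8 4 7]
Step 5: flows [0->3,1->3,3->2] -> levels [7 7 5 8]
Step 6: flows [3->0,3->1,3->2] -> levels [8 8 6 5]
Step 7: flows [0->3,1->3,2->3] -> levels [7 7 5 8]
  -> period-2 cycle (repeats step 5); tank 3 never drops to <=3
Tank 3 never reaches <=3 within 15 steps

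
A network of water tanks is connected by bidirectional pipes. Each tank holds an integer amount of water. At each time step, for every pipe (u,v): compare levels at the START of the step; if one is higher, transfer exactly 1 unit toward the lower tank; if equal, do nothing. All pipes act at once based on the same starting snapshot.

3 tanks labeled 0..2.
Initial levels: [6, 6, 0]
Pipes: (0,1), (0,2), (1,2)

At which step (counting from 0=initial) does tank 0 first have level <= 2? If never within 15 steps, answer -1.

Step 1: flows [0=1,0->2,1->2] -> levels [5 5 2]
Step 2: flows [0=1,0->2,1->2] -> levels [4 4 4]
Step 3: flows [0=1,0=2,1=2] -> levels [4 4 4]
  -> stable; tank 0 stays at 4 > 2
Tank 0 never reaches <=2 within 15 steps

Answer: -1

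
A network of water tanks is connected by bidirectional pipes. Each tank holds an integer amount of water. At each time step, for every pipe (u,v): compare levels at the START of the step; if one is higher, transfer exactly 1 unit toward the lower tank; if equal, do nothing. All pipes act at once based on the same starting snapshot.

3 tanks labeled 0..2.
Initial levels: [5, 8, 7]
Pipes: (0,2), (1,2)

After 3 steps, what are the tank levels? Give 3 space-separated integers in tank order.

Answer: 6 6 8

Derivation:
Step 1: flows [2->0,1->2] -> levels [6 7 7]
Step 2: flows [2->0,1=2] -> levels [7 7 6]
Step 3: flows [0->2,1->2] -> levels [6 6 8]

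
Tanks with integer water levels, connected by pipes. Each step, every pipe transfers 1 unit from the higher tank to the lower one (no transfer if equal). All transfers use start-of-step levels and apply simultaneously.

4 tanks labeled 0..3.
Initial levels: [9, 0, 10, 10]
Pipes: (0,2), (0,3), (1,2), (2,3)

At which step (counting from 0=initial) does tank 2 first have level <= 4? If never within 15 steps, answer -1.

Step 1: flows [2->0,3->0,2->1,2=3] -> levels [11 1 8 9]
Step 2: flows [0->2,0->3,2->1,3->2] -> levels [9 2 9 9]
Step 3: flows [0=2,0=3,2->1,2=3] -> levels [9 3 8 9]
Step 4: flows [0->2,0=3,2->1,3->2] -> levels [8 4 9 8]
Step 5: flows [2->0,0=3,2->1,2->3] -> levels [9 5 6 9]
Step 6: flows [0->2,0=3,2->1,3->2] -> levels [8 6 7 8]
Step 7: flows [0->2,0=3,2->1,3->2] -> levels [7 7 8 7]
Step 8: flows [2->0,0=3,2->1,2->3] -> levels [8 8 5 8]
Step 9: flows [0->2,0=3,1->2,3->2] -> levels [7 7 8 7]
  -> period-2 cycle (repeats step 7); tank 2 never drops to <=4
Tank 2 never reaches <=4 within 15 steps

Answer: -1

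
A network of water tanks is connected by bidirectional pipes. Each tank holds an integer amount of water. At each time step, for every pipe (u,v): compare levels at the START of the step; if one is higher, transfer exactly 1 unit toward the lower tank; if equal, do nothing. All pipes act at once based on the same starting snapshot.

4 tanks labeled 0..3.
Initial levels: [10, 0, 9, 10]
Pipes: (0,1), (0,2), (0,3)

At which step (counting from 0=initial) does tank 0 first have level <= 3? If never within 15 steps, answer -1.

Answer: -1

Derivation:
Step 1: flows [0->1,0->2,0=3] -> levels [8 1 10 10]
Step 2: flows [0->1,2->0,3->0] -> levels [9 2 9 9]
Step 3: flows [0->1,0=2,0=3] -> levels [8 3 9 9]
Step 4: flows [0->1,2->0,3->0] -> levels [9 4 8 8]
Step 5: flows [0->1,0->2,0->3] -> levels [6 5 9 9]
Step 6: flows [0->1,2->0,3->0] -> levels [7 6 8 8]
Step 7: flows [0->1,2->0,3->0] -> levels [8 7 7 7]
Step 8: flows [0->1,0->2,0->3] -> levels [5 8 8 8]
Step 9: flows [1->0,2->0,3->0] -> levels [8 7 7 7]
  -> period-2 cycle (repeats step 7); tank 0 never drops to <=3
Tank 0 never reaches <=3 within 15 steps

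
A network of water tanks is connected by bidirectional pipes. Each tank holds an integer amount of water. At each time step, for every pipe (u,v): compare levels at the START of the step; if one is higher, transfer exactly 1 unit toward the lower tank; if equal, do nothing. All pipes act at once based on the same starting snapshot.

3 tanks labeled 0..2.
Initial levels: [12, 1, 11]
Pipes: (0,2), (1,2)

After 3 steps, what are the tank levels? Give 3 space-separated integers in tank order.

Step 1: flows [0->2,2->1] -> levels [11 2 11]
Step 2: flows [0=2,2->1] -> levels [11 3 10]
Step 3: flows [0->2,2->1] -> levels [10 4 10]

Answer: 10 4 10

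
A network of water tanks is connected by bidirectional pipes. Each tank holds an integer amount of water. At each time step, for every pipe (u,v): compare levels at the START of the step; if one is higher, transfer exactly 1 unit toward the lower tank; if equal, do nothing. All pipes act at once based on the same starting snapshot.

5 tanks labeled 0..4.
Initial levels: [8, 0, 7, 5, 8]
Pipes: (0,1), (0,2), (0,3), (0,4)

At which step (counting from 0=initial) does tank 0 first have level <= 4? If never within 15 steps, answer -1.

Step 1: flows [0->1,0->2,0->3,0=4] -> levels [5 1 8 6 8]
Step 2: flows [0->1,2->0,3->0,4->0] -> levels [7 2 7 5 7]
Step 3: flows [0->1,0=2,0->3,0=4] -> levels [5 3 7 6 7]
Step 4: flows [0->1,2->0,3->0,4->0] -> levels [7 4 6 5 6]
Step 5: flows [0->1,0->2,0->3,0->4] -> levels [3 5 7 6 7]
Tank 0 first reaches <=4 at step 5

Answer: 5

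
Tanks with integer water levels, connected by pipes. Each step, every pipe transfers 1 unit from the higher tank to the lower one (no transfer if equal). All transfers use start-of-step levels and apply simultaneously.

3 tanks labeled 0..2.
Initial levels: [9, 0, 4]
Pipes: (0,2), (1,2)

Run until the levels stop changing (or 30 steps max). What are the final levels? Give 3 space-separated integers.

Answer: 5 5 3

Derivation:
Step 1: flows [0->2,2->1] -> levels [8 1 4]
Step 2: flows [0->2,2->1] -> levels [7 2 4]
Step 3: flows [0->2,2->1] -> levels [6 3 4]
Step 4: flows [0->2,2->1] -> levels [5 4 4]
Step 5: flows [0->2,1=2] -> levels [4 4 5]
Step 6: flows [2->0,2->1] -> levels [5 5 3]
Step 7: flows [0->2,1->2] -> levels [4 4 5]
  -> period-2 cycle: step 7 state = step 5 state; never stabilizes
  -> state at step 30: (30-5) mod 2 = 1, same as step 6 -> [5 5 3]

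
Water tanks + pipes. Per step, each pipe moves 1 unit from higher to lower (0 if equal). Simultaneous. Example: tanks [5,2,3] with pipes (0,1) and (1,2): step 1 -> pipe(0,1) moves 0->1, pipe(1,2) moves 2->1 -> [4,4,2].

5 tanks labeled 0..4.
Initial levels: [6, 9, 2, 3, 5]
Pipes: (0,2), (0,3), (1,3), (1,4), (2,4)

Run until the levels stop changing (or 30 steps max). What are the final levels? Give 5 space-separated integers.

Step 1: flows [0->2,0->3,1->3,1->4,4->2] -> levels [4 7 4 5 5]
Step 2: flows [0=2,3->0,1->3,1->4,4->2] -> levels [5 5 5 5 5]
Step 3: flows [0=2,0=3,1=3,1=4,2=4] -> levels [5 5 5 5 5]
  -> stable (no change)

Answer: 5 5 5 5 5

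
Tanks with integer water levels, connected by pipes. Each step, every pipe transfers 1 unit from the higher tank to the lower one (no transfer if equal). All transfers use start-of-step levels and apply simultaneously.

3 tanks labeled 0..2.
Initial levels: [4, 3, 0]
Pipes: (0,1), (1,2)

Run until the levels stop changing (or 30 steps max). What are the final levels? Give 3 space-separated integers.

Answer: 3 1 3

Derivation:
Step 1: flows [0->1,1->2] -> levels [3 3 1]
Step 2: flows [0=1,1->2] -> levels [3 2 2]
Step 3: flows [0->1,1=2] -> levels [2 3 2]
Step 4: flows [1->0,1->2] -> levels [3 1 3]
Step 5: flows [0->1,2->1] -> levels [2 3 2]
  -> period-2 cycle: step 5 state = step 3 state; never stabilizes
  -> state at step 30: (30-3) mod 2 = 1, same as step 4 -> [3 1 3]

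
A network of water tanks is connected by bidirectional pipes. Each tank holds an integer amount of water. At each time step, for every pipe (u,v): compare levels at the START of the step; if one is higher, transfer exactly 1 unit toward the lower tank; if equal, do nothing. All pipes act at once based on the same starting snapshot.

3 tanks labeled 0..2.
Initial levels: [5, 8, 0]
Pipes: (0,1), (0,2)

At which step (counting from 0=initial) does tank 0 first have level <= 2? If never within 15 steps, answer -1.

Answer: -1

Derivation:
Step 1: flows [1->0,0->2] -> levels [5 7 1]
Step 2: flows [1->0,0->2] -> levels [5 6 2]
Step 3: flows [1->0,0->2] -> levels [5 5 3]
Step 4: flows [0=1,0->2] -> levels [4 5 4]
Step 5: flows [1->0,0=2] -> levels [5 4 4]
Step 6: flows [0->1,0->2] -> levels [3 5 5]
Step 7: flows [1->0,2->0] -> levels [5 4 4]
  -> period-2 cycle (repeats step 5); tank 0 never drops to <=2
Tank 0 never reaches <=2 within 15 steps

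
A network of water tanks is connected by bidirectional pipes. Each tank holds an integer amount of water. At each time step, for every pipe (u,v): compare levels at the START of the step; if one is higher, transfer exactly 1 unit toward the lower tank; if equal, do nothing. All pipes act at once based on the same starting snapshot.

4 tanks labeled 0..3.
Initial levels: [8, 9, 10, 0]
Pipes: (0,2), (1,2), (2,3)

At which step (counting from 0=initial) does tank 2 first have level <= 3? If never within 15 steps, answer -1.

Answer: -1

Derivation:
Step 1: flows [2->0,2->1,2->3] -> levels [9 10 7 1]
Step 2: flows [0->2,1->2,2->3] -> levels [8 9 8 2]
Step 3: flows [0=2,1->2,2->3] -> levels [8 8 8 3]
Step 4: flows [0=2,1=2,2->3] -> levels [8 8 7 4]
Step 5: flows [0->2,1->2,2->3] -> levels [7 7 8 5]
Step 6: flows [2->0,2->1,2->3] -> levels [8 8 5 6]
Step 7: flows [0->2,1->2,3->2] -> levels [7 7 8 5]
  -> period-2 cycle (repeats step 5); tank 2 never drops to <=3
Tank 2 never reaches <=3 within 15 steps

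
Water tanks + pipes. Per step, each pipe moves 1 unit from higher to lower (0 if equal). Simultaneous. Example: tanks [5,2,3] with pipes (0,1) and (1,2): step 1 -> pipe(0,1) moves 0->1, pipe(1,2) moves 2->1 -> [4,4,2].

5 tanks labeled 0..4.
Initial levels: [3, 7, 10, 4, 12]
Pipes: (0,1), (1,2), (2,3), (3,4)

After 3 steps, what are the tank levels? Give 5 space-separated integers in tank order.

Answer: 6 5 8 8 9

Derivation:
Step 1: flows [1->0,2->1,2->3,4->3] -> levels [4 7 8 6 11]
Step 2: flows [1->0,2->1,2->3,4->3] -> levels [5 7 6 8 10]
Step 3: flows [1->0,1->2,3->2,4->3] -> levels [6 5 8 8 9]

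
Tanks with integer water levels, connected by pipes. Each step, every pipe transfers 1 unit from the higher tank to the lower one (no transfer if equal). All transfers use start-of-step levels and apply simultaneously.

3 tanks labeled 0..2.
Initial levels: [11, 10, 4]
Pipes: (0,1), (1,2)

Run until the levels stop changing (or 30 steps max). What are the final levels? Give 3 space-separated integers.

Step 1: flows [0->1,1->2] -> levels [10 10 5]
Step 2: flows [0=1,1->2] -> levels [10 9 6]
Step 3: flows [0->1,1->2] -> levels [9 9 7]
Step 4: flows [0=1,1->2] -> levels [9 8 8]
Step 5: flows [0->1,1=2] -> levels [8 9 8]
Step 6: flows [1->0,1->2] -> levels [9 7 9]
Step 7: flows [0->1,2->1] -> levels [8 9 8]
  -> period-2 cycle: step 7 state = step 5 state; never stabilizes
  -> state at step 30: (30-5) mod 2 = 1, same as step 6 -> [9 7 9]

Answer: 9 7 9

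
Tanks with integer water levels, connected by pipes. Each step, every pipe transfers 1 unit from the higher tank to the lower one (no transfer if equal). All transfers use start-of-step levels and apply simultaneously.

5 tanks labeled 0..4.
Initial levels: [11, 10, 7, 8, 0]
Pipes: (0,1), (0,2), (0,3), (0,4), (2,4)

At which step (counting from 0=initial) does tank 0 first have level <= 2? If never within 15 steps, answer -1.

Step 1: flows [0->1,0->2,0->3,0->4,2->4] -> levels [7 11 7 9 2]
Step 2: flows [1->0,0=2,3->0,0->4,2->4] -> levels [8 10 6 8 4]
Step 3: flows [1->0,0->2,0=3,0->4,2->4] -> levels [7 9 6 8 6]
Step 4: flows [1->0,0->2,3->0,0->4,2=4] -> levels [7 8 7 7 7]
Step 5: flows [1->0,0=2,0=3,0=4,2=4] -> levels [8 7 7 7 7]
Step 6: flows [0->1,0->2,0->3,0->4,2=4] -> levels [4 8 8 8 8]
Step 7: flows [1->0,2->0,3->0,4->0,2=4] -> levels [8 7 7 7 7]
  -> period-2 cycle (repeats step 5); tank 0 never drops to <=2
Tank 0 never reaches <=2 within 15 steps

Answer: -1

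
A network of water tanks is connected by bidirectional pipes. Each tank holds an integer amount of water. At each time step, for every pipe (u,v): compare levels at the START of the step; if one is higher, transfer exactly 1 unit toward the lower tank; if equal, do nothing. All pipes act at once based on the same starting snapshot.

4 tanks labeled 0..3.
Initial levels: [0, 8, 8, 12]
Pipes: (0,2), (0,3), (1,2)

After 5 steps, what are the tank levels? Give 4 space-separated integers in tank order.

Step 1: flows [2->0,3->0,1=2] -> levels [2 8 7 11]
Step 2: flows [2->0,3->0,1->2] -> levels [4 7 7 10]
Step 3: flows [2->0,3->0,1=2] -> levels [6 7 6 9]
Step 4: flows [0=2,3->0,1->2] -> levels [7 6 7 8]
Step 5: flows [0=2,3->0,2->1] -> levels [8 7 6 7]

Answer: 8 7 6 7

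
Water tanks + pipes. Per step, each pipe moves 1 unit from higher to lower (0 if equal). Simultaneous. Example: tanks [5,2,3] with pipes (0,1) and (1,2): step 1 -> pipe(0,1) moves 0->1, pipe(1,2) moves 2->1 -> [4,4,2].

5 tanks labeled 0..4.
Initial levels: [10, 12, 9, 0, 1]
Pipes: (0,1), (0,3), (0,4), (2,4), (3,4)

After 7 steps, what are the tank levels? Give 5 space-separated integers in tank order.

Step 1: flows [1->0,0->3,0->4,2->4,4->3] -> levels [9 11 8 2 2]
Step 2: flows [1->0,0->3,0->4,2->4,3=4] -> levels [8 10 7 3 4]
Step 3: flows [1->0,0->3,0->4,2->4,4->3] -> levels [7 9 6 5 5]
Step 4: flows [1->0,0->3,0->4,2->4,3=4] -> levels [6 8 5 6 7]
Step 5: flows [1->0,0=3,4->0,4->2,4->3] -> levels [8 7 6 7 4]
Step 6: flows [0->1,0->3,0->4,2->4,3->4] -> levels [5 8 5 7 7]
Step 7: flows [1->0,3->0,4->0,4->2,3=4] -> levels [8 7 6 6 5]

Answer: 8 7 6 6 5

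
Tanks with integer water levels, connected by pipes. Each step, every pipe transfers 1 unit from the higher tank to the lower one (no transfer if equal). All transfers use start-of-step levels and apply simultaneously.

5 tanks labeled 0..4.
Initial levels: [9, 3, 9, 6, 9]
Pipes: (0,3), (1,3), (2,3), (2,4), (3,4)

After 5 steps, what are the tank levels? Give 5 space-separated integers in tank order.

Answer: 7 6 7 9 7

Derivation:
Step 1: flows [0->3,3->1,2->3,2=4,4->3] -> levels [8 4 8 8 8]
Step 2: flows [0=3,3->1,2=3,2=4,3=4] -> levels [8 5 8 7 8]
Step 3: flows [0->3,3->1,2->3,2=4,4->3] -> levels [7 6 7 9 7]
Step 4: flows [3->0,3->1,3->2,2=4,3->4] -> levels [8 7 8 5 8]
Step 5: flows [0->3,1->3,2->3,2=4,4->3] -> levels [7 6 7 9 7]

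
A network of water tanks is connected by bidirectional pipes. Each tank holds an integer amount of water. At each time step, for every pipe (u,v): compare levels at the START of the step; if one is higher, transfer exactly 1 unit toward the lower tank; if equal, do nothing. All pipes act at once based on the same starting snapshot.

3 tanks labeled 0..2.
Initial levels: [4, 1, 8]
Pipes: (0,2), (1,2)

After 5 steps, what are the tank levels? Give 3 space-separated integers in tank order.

Answer: 5 5 3

Derivation:
Step 1: flows [2->0,2->1] -> levels [5 2 6]
Step 2: flows [2->0,2->1] -> levels [6 3 4]
Step 3: flows [0->2,2->1] -> levels [5 4 4]
Step 4: flows [0->2,1=2] -> levels [4 4 5]
Step 5: flows [2->0,2->1] -> levels [5 5 3]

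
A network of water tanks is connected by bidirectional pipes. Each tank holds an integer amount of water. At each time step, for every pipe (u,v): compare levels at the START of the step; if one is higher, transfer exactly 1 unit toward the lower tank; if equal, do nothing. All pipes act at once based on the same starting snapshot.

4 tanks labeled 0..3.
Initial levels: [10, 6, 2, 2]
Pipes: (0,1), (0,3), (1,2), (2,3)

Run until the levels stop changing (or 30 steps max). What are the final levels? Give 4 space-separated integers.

Step 1: flows [0->1,0->3,1->2,2=3] -> levels [8 6 3 3]
Step 2: flows [0->1,0->3,1->2,2=3] -> levels [6 6 4 4]
Step 3: flows [0=1,0->3,1->2,2=3] -> levels [5 5 5 5]
Step 4: flows [0=1,0=3,1=2,2=3] -> levels [5 5 5 5]
  -> stable (no change)

Answer: 5 5 5 5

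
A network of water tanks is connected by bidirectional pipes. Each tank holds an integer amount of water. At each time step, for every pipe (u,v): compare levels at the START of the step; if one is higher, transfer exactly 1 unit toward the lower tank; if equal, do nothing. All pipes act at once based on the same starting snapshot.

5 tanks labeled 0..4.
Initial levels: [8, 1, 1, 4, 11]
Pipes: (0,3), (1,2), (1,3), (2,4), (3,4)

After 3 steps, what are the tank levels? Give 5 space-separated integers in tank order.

Step 1: flows [0->3,1=2,3->1,4->2,4->3] -> levels [7 2 2 5 9]
Step 2: flows [0->3,1=2,3->1,4->2,4->3] -> levels [6 3 3 6 7]
Step 3: flows [0=3,1=2,3->1,4->2,4->3] -> levels [6 4 4 6 5]

Answer: 6 4 4 6 5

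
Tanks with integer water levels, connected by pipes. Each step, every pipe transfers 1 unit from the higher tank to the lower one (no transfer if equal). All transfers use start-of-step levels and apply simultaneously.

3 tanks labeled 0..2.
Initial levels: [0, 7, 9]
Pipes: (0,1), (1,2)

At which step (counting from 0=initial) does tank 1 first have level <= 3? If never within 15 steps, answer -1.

Step 1: flows [1->0,2->1] -> levels [1 7 8]
Step 2: flows [1->0,2->1] -> levels [2 7 7]
Step 3: flows [1->0,1=2] -> levels [3 6 7]
Step 4: flows [1->0,2->1] -> levels [4 6 6]
Step 5: flows [1->0,1=2] -> levels [5 5 6]
Step 6: flows [0=1,2->1] -> levels [5 6 5]
Step 7: flows [1->0,1->2] -> levels [6 4 6]
Step 8: flows [0->1,2->1] -> levels [5 6 5]
  -> period-2 cycle (repeats step 6); tank 1 never drops to <=3
Tank 1 never reaches <=3 within 15 steps

Answer: -1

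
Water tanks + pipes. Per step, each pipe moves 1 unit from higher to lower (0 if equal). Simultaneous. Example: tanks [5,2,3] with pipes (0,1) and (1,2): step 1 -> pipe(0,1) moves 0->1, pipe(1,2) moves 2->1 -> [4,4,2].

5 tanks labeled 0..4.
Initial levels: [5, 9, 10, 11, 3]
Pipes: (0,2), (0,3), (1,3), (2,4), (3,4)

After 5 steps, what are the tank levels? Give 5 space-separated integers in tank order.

Answer: 7 8 8 9 6

Derivation:
Step 1: flows [2->0,3->0,3->1,2->4,3->4] -> levels [7 10 8 8 5]
Step 2: flows [2->0,3->0,1->3,2->4,3->4] -> levels [9 9 6 7 7]
Step 3: flows [0->2,0->3,1->3,4->2,3=4] -> levels [7 8 8 9 6]
Step 4: flows [2->0,3->0,3->1,2->4,3->4] -> levels [9 9 6 6 8]
Step 5: flows [0->2,0->3,1->3,4->2,4->3] -> levels [7 8 8 9 6]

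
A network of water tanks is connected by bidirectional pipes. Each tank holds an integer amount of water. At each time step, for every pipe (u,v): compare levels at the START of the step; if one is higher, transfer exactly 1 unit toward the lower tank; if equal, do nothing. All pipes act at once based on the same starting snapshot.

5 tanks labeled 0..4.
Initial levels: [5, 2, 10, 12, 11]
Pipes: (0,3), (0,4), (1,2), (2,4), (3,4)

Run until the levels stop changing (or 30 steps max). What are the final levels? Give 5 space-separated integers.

Step 1: flows [3->0,4->0,2->1,4->2,3->4] -> levels [7 3 10 10 10]
Step 2: flows [3->0,4->0,2->1,2=4,3=4] -> levels [9 4 9 9 9]
Step 3: flows [0=3,0=4,2->1,2=4,3=4] -> levels [9 5 8 9 9]
Step 4: flows [0=3,0=4,2->1,4->2,3=4] -> levels [9 6 8 9 8]
Step 5: flows [0=3,0->4,2->1,2=4,3->4] -> levels [8 7 7 8 10]
Step 6: flows [0=3,4->0,1=2,4->2,4->3] -> levels [9 7 8 9 7]
Step 7: flows [0=3,0->4,2->1,2->4,3->4] -> levels [8 8 6 8 10]
Step 8: flows [0=3,4->0,1->2,4->2,4->3] -> levels [9 7 8 9 7]
  -> period-2 cycle: step 8 state = step 6 state; never stabilizes
  -> state at step 30: (30-6) mod 2 = 0, same as step 6 -> [9 7 8 9 7]

Answer: 9 7 8 9 7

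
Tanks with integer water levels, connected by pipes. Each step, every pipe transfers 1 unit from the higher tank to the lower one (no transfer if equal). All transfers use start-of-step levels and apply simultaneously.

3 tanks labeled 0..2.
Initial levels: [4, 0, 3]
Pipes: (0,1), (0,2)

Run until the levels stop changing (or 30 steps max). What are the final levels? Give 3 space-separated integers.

Answer: 1 3 3

Derivation:
Step 1: flows [0->1,0->2] -> levels [2 1 4]
Step 2: flows [0->1,2->0] -> levels [2 2 3]
Step 3: flows [0=1,2->0] -> levels [3 2 2]
Step 4: flows [0->1,0->2] -> levels [1 3 3]
Step 5: flows [1->0,2->0] -> levels [3 2 2]
  -> period-2 cycle: step 5 state = step 3 state; never stabilizes
  -> state at step 30: (30-3) mod 2 = 1, same as step 4 -> [1 3 3]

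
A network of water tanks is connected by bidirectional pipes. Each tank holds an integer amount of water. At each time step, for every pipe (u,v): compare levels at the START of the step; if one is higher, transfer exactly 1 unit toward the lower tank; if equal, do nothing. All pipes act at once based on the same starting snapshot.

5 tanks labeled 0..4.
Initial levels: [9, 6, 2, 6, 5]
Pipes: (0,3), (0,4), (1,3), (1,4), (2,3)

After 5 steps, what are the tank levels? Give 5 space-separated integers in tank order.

Answer: 5 5 5 6 7

Derivation:
Step 1: flows [0->3,0->4,1=3,1->4,3->2] -> levels [7 5 3 6 7]
Step 2: flows [0->3,0=4,3->1,4->1,3->2] -> levels [6 7 4 5 6]
Step 3: flows [0->3,0=4,1->3,1->4,3->2] -> levels [5 5 5 6 7]
Step 4: flows [3->0,4->0,3->1,4->1,3->2] -> levels [7 7 6 3 5]
Step 5: flows [0->3,0->4,1->3,1->4,2->3] -> levels [5 5 5 6 7]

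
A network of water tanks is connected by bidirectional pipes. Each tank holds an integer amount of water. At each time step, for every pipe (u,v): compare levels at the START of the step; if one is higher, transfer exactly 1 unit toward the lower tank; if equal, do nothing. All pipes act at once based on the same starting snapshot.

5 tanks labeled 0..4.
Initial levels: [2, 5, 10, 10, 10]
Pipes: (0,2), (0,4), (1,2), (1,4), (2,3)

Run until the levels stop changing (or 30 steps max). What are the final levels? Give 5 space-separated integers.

Step 1: flows [2->0,4->0,2->1,4->1,2=3] -> levels [4 7 8 10 8]
Step 2: flows [2->0,4->0,2->1,4->1,3->2] -> levels [6 9 7 9 6]
Step 3: flows [2->0,0=4,1->2,1->4,3->2] -> levels [7 7 8 8 7]
Step 4: flows [2->0,0=4,2->1,1=4,2=3] -> levels [8 8 6 8 7]
Step 5: flows [0->2,0->4,1->2,1->4,3->2] -> levels [6 6 9 7 9]
Step 6: flows [2->0,4->0,2->1,4->1,2->3] -> levels [8 8 6 8 7]
  -> period-2 cycle: step 6 state = step 4 state; never stabilizes
  -> state at step 30: (30-4) mod 2 = 0, same as step 4 -> [8 8 6 8 7]

Answer: 8 8 6 8 7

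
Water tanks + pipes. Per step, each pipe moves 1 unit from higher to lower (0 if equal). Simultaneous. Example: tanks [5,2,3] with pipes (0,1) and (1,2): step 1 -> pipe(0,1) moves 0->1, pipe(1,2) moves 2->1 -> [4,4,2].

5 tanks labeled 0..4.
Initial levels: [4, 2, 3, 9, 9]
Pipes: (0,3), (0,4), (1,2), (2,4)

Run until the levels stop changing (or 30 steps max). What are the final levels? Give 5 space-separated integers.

Answer: 7 4 6 5 5

Derivation:
Step 1: flows [3->0,4->0,2->1,4->2] -> levels [6 3 3 8 7]
Step 2: flows [3->0,4->0,1=2,4->2] -> levels [8 3 4 7 5]
Step 3: flows [0->3,0->4,2->1,4->2] -> levels [6 4 4 8 5]
Step 4: flows [3->0,0->4,1=2,4->2] -> levels [6 4 5 7 5]
Step 5: flows [3->0,0->4,2->1,2=4] -> levels [6 5 4 6 6]
Step 6: flows [0=3,0=4,1->2,4->2] -> levels [6 4 6 6 5]
Step 7: flows [0=3,0->4,2->1,2->4] -> levels [5 5 4 6 7]
Step 8: flows [3->0,4->0,1->2,4->2] -> levels [7 4 6 5 5]
Step 9: flows [0->3,0->4,2->1,2->4] -> levels [5 5 4 6 7]
  -> period-2 cycle: step 9 state = step 7 state; never stabilizes
  -> state at step 30: (30-7) mod 2 = 1, same as step 8 -> [7 4 6 5 5]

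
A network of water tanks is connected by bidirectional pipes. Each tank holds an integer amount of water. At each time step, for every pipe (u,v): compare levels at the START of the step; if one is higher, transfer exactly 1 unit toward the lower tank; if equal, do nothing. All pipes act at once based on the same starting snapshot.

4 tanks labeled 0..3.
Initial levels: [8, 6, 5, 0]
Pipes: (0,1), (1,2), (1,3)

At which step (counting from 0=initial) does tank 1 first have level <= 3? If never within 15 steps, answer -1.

Answer: -1

Derivation:
Step 1: flows [0->1,1->2,1->3] -> levels [7 5 6 1]
Step 2: flows [0->1,2->1,1->3] -> levels [6 6 5 2]
Step 3: flows [0=1,1->2,1->3] -> levels [6 4 6 3]
Step 4: flows [0->1,2->1,1->3] -> levels [5 5 5 4]
Step 5: flows [0=1,1=2,1->3] -> levels [5 4 5 5]
Step 6: flows [0->1,2->1,3->1] -> levels [4 7 4 4]
Step 7: flows [1->0,1->2,1->3] -> levels [5 4 5 5]
  -> period-2 cycle (repeats step 5); tank 1 never drops to <=3
Tank 1 never reaches <=3 within 15 steps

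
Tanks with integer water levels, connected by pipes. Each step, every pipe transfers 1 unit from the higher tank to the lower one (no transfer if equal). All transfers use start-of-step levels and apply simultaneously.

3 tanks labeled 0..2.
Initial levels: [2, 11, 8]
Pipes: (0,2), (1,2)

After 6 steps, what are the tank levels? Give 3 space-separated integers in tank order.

Step 1: flows [2->0,1->2] -> levels [3 10 8]
Step 2: flows [2->0,1->2] -> levels [4 9 8]
Step 3: flows [2->0,1->2] -> levels [5 8 8]
Step 4: flows [2->0,1=2] -> levels [6 8 7]
Step 5: flows [2->0,1->2] -> levels [7 7 7]
Step 6: flows [0=2,1=2] -> levels [7 7 7]

Answer: 7 7 7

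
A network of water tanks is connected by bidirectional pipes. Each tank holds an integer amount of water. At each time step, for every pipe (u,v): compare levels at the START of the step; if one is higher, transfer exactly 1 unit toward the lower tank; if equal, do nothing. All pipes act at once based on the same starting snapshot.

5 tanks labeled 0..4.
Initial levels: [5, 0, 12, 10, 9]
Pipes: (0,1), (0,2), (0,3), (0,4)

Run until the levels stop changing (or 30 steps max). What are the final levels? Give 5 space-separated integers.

Answer: 9 6 7 7 7

Derivation:
Step 1: flows [0->1,2->0,3->0,4->0] -> levels [7 1 11 9 8]
Step 2: flows [0->1,2->0,3->0,4->0] -> levels [9 2 10 8 7]
Step 3: flows [0->1,2->0,0->3,0->4] -> levels [7 3 9 9 8]
Step 4: flows [0->1,2->0,3->0,4->0] -> levels [9 4 8 8 7]
Step 5: flows [0->1,0->2,0->3,0->4] -> levels [5 5 9 9 8]
Step 6: flows [0=1,2->0,3->0,4->0] -> levels [8 5 8 8 7]
Step 7: flows [0->1,0=2,0=3,0->4] -> levels [6 6 8 8 8]
Step 8: flows [0=1,2->0,3->0,4->0] -> levels [9 6 7 7 7]
Step 9: flows [0->1,0->2,0->3,0->4] -> levels [5 7 8 8 8]
Step 10: flows [1->0,2->0,3->0,4->0] -> levels [9 6 7 7 7]
  -> period-2 cycle: step 10 state = step 8 state; never stabilizes
  -> state at step 30: (30-8) mod 2 = 0, same as step 8 -> [9 6 7 7 7]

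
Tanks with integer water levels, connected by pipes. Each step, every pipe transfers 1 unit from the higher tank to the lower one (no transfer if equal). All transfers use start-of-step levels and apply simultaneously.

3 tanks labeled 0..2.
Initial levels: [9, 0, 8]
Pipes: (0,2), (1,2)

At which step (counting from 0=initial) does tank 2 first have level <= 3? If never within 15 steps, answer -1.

Answer: -1

Derivation:
Step 1: flows [0->2,2->1] -> levels [8 1 8]
Step 2: flows [0=2,2->1] -> levels [8 2 7]
Step 3: flows [0->2,2->1] -> levels [7 3 7]
Step 4: flows [0=2,2->1] -> levels [7 4 6]
Step 5: flows [0->2,2->1] -> levels [6 5 6]
Step 6: flows [0=2,2->1] -> levels [6 6 5]
Step 7: flows [0->2,1->2] -> levels [5 5 7]
Step 8: flows [2->0,2->1] -> levels [6 6 5]
  -> period-2 cycle (repeats step 6); tank 2 never drops to <=3
Tank 2 never reaches <=3 within 15 steps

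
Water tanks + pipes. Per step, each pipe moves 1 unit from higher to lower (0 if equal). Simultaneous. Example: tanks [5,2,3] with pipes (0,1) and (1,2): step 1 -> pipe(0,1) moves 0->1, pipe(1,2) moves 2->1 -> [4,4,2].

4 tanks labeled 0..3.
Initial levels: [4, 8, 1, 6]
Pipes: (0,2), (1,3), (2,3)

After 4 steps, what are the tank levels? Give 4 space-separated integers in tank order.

Step 1: flows [0->2,1->3,3->2] -> levels [3 7 3 6]
Step 2: flows [0=2,1->3,3->2] -> levels [3 6 4 6]
Step 3: flows [2->0,1=3,3->2] -> levels [4 6 4 5]
Step 4: flows [0=2,1->3,3->2] -> levels [4 5 5 5]

Answer: 4 5 5 5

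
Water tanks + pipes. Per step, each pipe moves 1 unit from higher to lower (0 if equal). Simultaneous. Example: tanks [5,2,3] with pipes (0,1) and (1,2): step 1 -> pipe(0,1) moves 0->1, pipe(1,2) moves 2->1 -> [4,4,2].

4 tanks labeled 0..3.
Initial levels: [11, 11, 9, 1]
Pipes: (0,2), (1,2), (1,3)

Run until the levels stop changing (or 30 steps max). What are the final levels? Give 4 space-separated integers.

Step 1: flows [0->2,1->2,1->3] -> levels [10 9 11 2]
Step 2: flows [2->0,2->1,1->3] -> levels [11 9 9 3]
Step 3: flows [0->2,1=2,1->3] -> levels [10 8 10 4]
Step 4: flows [0=2,2->1,1->3] -> levels [10 8 9 5]
Step 5: flows [0->2,2->1,1->3] -> levels [9 8 9 6]
Step 6: flows [0=2,2->1,1->3] -> levels [9 8 8 7]
Step 7: flows [0->2,1=2,1->3] -> levels [8 7 9 8]
Step 8: flows [2->0,2->1,3->1] -> levels [9 9 7 7]
Step 9: flows [0->2,1->2,1->3] -> levels [8 7 9 8]
  -> period-2 cycle: step 9 state = step 7 state; never stabilizes
  -> state at step 30: (30-7) mod 2 = 1, same as step 8 -> [9 9 7 7]

Answer: 9 9 7 7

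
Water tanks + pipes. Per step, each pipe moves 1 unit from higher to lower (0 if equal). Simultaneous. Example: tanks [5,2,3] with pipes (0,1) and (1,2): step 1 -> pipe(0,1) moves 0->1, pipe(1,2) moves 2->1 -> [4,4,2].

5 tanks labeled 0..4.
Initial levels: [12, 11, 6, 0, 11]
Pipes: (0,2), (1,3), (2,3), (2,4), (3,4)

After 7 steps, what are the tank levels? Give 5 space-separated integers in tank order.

Step 1: flows [0->2,1->3,2->3,4->2,4->3] -> levels [11 10 7 3 9]
Step 2: flows [0->2,1->3,2->3,4->2,4->3] -> levels [10 9 8 6 7]
Step 3: flows [0->2,1->3,2->3,2->4,4->3] -> levels [9 8 7 9 7]
Step 4: flows [0->2,3->1,3->2,2=4,3->4] -> levels [8 9 9 6 8]
Step 5: flows [2->0,1->3,2->3,2->4,4->3] -> levels [9 8 6 9 8]
Step 6: flows [0->2,3->1,3->2,4->2,3->4] -> levels [8 9 9 6 8]
  -> period-2 cycle: step 6 state = step 4 state
  -> state at step 7: (7-4) mod 2 = 1, same as step 5 -> [9 8 6 9 8]

Answer: 9 8 6 9 8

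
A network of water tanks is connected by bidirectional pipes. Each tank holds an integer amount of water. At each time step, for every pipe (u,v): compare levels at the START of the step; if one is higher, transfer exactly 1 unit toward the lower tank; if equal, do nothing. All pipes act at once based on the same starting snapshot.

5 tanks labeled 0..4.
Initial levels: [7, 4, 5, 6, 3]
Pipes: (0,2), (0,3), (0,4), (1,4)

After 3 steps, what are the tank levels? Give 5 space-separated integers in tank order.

Answer: 4 3 6 7 5

Derivation:
Step 1: flows [0->2,0->3,0->4,1->4] -> levels [4 3 6 7 5]
Step 2: flows [2->0,3->0,4->0,4->1] -> levels [7 4 5 6 3]
  -> period-2 cycle: step 2 state = step 0 state
  -> state at step 3: (3-0) mod 2 = 1, same as step 1 -> [4 3 6 7 5]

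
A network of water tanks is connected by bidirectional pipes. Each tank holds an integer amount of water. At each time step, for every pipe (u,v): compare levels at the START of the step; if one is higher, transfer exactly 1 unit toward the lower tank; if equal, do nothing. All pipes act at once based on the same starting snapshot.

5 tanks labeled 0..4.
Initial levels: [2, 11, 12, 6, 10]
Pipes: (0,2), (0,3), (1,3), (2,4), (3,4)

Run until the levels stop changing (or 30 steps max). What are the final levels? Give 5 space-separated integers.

Step 1: flows [2->0,3->0,1->3,2->4,4->3] -> levels [4 10 10 7 10]
Step 2: flows [2->0,3->0,1->3,2=4,4->3] -> levels [6 9 9 8 9]
Step 3: flows [2->0,3->0,1->3,2=4,4->3] -> levels [8 8 8 9 8]
Step 4: flows [0=2,3->0,3->1,2=4,3->4] -> levels [9 9 8 6 9]
Step 5: flows [0->2,0->3,1->3,4->2,4->3] -> levels [7 8 10 9 7]
Step 6: flows [2->0,3->0,3->1,2->4,3->4] -> levels [9 9 8 6 9]
  -> period-2 cycle: step 6 state = step 4 state; never stabilizes
  -> state at step 30: (30-4) mod 2 = 0, same as step 4 -> [9 9 8 6 9]

Answer: 9 9 8 6 9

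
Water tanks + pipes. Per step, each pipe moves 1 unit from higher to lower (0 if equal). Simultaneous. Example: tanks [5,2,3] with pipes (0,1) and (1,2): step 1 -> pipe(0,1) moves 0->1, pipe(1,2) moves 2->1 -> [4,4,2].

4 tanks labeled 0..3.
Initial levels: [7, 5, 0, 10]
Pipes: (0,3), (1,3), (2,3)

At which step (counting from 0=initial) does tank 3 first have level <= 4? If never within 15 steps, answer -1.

Answer: 4

Derivation:
Step 1: flows [3->0,3->1,3->2] -> levels [8 6 1 7]
Step 2: flows [0->3,3->1,3->2] -> levels [7 7 2 6]
Step 3: flows [0->3,1->3,3->2] -> levels [6 6 3 7]
Step 4: flows [3->0,3->1,3->2] -> levels [7 7 4 4]
Tank 3 first reaches <=4 at step 4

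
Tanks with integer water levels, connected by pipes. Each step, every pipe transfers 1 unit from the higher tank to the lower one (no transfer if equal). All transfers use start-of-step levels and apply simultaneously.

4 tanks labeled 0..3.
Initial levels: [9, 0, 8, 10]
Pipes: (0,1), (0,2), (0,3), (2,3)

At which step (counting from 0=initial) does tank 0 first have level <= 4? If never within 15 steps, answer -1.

Answer: -1

Derivation:
Step 1: flows [0->1,0->2,3->0,3->2] -> levels [8 1 10 8]
Step 2: flows [0->1,2->0,0=3,2->3] -> levels [8 2 8 9]
Step 3: flows [0->1,0=2,3->0,3->2] -> levels [8 3 9 7]
Step 4: flows [0->1,2->0,0->3,2->3] -> levels [7 4 7 9]
Step 5: flows [0->1,0=2,3->0,3->2] -> levels [7 5 8 7]
Step 6: flows [0->1,2->0,0=3,2->3] -> levels [7 6 6 8]
Step 7: flows [0->1,0->2,3->0,3->2] -> levels [6 7 8 6]
Step 8: flows [1->0,2->0,0=3,2->3] -> levels [8 6 6 7]
Step 9: flows [0->1,0->2,0->3,3->2] -> levels [5 7 8 7]
Step 10: flows [1->0,2->0,3->0,2->3] -> levels [8 6 6 7]
  -> period-2 cycle (repeats step 8); tank 0 never drops to <=4
Tank 0 never reaches <=4 within 15 steps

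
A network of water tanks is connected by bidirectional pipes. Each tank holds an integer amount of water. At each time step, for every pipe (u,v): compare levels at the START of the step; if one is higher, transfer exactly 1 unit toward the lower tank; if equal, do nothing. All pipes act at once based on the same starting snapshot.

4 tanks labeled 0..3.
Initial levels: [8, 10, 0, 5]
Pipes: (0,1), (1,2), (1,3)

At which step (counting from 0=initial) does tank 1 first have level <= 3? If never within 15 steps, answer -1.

Answer: -1

Derivation:
Step 1: flows [1->0,1->2,1->3] -> levels [9 7 1 6]
Step 2: flows [0->1,1->2,1->3] -> levels [8 6 2 7]
Step 3: flows [0->1,1->2,3->1] -> levels [7 7 3 6]
Step 4: flows [0=1,1->2,1->3] -> levels [7 5 4 7]
Step 5: flows [0->1,1->2,3->1] -> levels [6 6 5 6]
Step 6: flows [0=1,1->2,1=3] -> levels [6 5 6 6]
Step 7: flows [0->1,2->1,3->1] -> levels [5 8 5 5]
Step 8: flows [1->0,1->2,1->3] -> levels [6 5 6 6]
  -> period-2 cycle (repeats step 6); tank 1 never drops to <=3
Tank 1 never reaches <=3 within 15 steps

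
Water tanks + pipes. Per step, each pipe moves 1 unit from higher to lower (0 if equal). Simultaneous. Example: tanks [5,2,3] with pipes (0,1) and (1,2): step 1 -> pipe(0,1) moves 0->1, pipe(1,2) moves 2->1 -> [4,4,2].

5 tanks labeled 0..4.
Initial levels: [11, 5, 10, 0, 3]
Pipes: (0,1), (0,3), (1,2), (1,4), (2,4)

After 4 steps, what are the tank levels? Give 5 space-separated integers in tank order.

Step 1: flows [0->1,0->3,2->1,1->4,2->4] -> levels [9 6 8 1 5]
Step 2: flows [0->1,0->3,2->1,1->4,2->4] -> levels [7 7 6 2 7]
Step 3: flows [0=1,0->3,1->2,1=4,4->2] -> levels [6 6 8 3 6]
Step 4: flows [0=1,0->3,2->1,1=4,2->4] -> levels [5 7 6 4 7]

Answer: 5 7 6 4 7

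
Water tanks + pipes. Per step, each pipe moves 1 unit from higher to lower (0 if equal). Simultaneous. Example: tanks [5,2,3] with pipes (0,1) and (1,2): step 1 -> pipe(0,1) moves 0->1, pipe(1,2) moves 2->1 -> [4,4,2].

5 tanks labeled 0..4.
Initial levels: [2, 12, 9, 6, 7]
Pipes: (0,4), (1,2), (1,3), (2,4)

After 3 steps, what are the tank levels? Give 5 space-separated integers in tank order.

Answer: 5 9 7 8 7

Derivation:
Step 1: flows [4->0,1->2,1->3,2->4] -> levels [3 10 9 7 7]
Step 2: flows [4->0,1->2,1->3,2->4] -> levels [4 8 9 8 7]
Step 3: flows [4->0,2->1,1=3,2->4] -> levels [5 9 7 8 7]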